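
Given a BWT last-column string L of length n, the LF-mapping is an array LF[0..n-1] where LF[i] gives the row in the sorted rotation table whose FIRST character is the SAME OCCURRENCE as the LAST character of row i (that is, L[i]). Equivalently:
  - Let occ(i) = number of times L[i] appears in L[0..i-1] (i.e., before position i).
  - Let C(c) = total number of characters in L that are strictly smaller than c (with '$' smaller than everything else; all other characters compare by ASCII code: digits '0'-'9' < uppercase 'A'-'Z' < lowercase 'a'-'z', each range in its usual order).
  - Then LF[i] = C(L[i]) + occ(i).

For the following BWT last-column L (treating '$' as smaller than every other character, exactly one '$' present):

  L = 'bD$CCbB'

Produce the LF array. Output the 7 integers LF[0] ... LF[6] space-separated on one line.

Char counts: '$':1, 'B':1, 'C':2, 'D':1, 'b':2
C (first-col start): C('$')=0, C('B')=1, C('C')=2, C('D')=4, C('b')=5
L[0]='b': occ=0, LF[0]=C('b')+0=5+0=5
L[1]='D': occ=0, LF[1]=C('D')+0=4+0=4
L[2]='$': occ=0, LF[2]=C('$')+0=0+0=0
L[3]='C': occ=0, LF[3]=C('C')+0=2+0=2
L[4]='C': occ=1, LF[4]=C('C')+1=2+1=3
L[5]='b': occ=1, LF[5]=C('b')+1=5+1=6
L[6]='B': occ=0, LF[6]=C('B')+0=1+0=1

Answer: 5 4 0 2 3 6 1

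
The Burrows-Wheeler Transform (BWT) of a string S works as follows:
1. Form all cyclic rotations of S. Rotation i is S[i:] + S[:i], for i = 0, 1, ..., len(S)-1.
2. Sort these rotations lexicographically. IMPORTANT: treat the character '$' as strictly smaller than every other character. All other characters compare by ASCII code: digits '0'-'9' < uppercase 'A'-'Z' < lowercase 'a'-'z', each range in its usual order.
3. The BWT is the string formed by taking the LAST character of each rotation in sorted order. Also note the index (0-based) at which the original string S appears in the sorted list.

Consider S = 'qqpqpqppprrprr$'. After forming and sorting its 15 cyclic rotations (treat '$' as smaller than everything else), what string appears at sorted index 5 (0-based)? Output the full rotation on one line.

Answer: prr$qqpqpqppprr

Derivation:
All 15 rotations (rotation i = S[i:]+S[:i]):
  rot[0] = qqpqpqppprrprr$
  rot[1] = qpqpqppprrprr$q
  rot[2] = pqpqppprrprr$qq
  rot[3] = qpqppprrprr$qqp
  rot[4] = pqppprrprr$qqpq
  rot[5] = qppprrprr$qqpqp
  rot[6] = ppprrprr$qqpqpq
  rot[7] = pprrprr$qqpqpqp
  rot[8] = prrprr$qqpqpqpp
  rot[9] = rrprr$qqpqpqppp
  rot[10] = rprr$qqpqpqpppr
  rot[11] = prr$qqpqpqppprr
  rot[12] = rr$qqpqpqppprrp
  rot[13] = r$qqpqpqppprrpr
  rot[14] = $qqpqpqppprrprr
Sorted (with $ < everything):
  sorted[0] = $qqpqpqppprrprr
  sorted[1] = ppprrprr$qqpqpq
  sorted[2] = pprrprr$qqpqpqp
  sorted[3] = pqppprrprr$qqpq
  sorted[4] = pqpqppprrprr$qq
  sorted[5] = prr$qqpqpqppprr
  sorted[6] = prrprr$qqpqpqpp
  sorted[7] = qppprrprr$qqpqp
  sorted[8] = qpqppprrprr$qqp
  sorted[9] = qpqpqppprrprr$q
  sorted[10] = qqpqpqppprrprr$
  sorted[11] = r$qqpqpqppprrpr
  sorted[12] = rprr$qqpqpqpppr
  sorted[13] = rr$qqpqpqppprrp
  sorted[14] = rrprr$qqpqpqppp
sorted[5] = prr$qqpqpqppprr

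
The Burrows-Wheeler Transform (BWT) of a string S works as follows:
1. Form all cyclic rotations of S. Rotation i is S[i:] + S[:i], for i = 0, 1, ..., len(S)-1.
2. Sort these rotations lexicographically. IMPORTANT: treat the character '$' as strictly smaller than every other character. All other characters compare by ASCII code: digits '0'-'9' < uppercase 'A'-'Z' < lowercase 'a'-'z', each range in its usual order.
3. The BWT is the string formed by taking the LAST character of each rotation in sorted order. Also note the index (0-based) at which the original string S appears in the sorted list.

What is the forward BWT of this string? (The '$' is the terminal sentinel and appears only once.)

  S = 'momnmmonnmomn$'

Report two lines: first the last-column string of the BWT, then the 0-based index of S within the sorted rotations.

Answer: nnoon$mmmnommm
5

Derivation:
All 14 rotations (rotation i = S[i:]+S[:i]):
  rot[0] = momnmmonnmomn$
  rot[1] = omnmmonnmomn$m
  rot[2] = mnmmonnmomn$mo
  rot[3] = nmmonnmomn$mom
  rot[4] = mmonnmomn$momn
  rot[5] = monnmomn$momnm
  rot[6] = onnmomn$momnmm
  rot[7] = nnmomn$momnmmo
  rot[8] = nmomn$momnmmon
  rot[9] = momn$momnmmonn
  rot[10] = omn$momnmmonnm
  rot[11] = mn$momnmmonnmo
  rot[12] = n$momnmmonnmom
  rot[13] = $momnmmonnmomn
Sorted (with $ < everything):
  sorted[0] = $momnmmonnmomn  (last char: 'n')
  sorted[1] = mmonnmomn$momn  (last char: 'n')
  sorted[2] = mn$momnmmonnmo  (last char: 'o')
  sorted[3] = mnmmonnmomn$mo  (last char: 'o')
  sorted[4] = momn$momnmmonn  (last char: 'n')
  sorted[5] = momnmmonnmomn$  (last char: '$')
  sorted[6] = monnmomn$momnm  (last char: 'm')
  sorted[7] = n$momnmmonnmom  (last char: 'm')
  sorted[8] = nmmonnmomn$mom  (last char: 'm')
  sorted[9] = nmomn$momnmmon  (last char: 'n')
  sorted[10] = nnmomn$momnmmo  (last char: 'o')
  sorted[11] = omn$momnmmonnm  (last char: 'm')
  sorted[12] = omnmmonnmomn$m  (last char: 'm')
  sorted[13] = onnmomn$momnmm  (last char: 'm')
Last column: nnoon$mmmnommm
Original string S is at sorted index 5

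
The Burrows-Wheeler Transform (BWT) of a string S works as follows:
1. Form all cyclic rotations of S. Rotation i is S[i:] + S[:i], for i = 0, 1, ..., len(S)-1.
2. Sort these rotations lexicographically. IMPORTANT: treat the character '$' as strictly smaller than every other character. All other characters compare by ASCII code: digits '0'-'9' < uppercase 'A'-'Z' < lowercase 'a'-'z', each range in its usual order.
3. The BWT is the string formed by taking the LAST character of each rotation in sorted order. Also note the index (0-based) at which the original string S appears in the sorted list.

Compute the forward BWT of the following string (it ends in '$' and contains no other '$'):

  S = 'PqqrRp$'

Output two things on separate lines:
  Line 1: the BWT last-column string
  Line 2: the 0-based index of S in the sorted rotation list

All 7 rotations (rotation i = S[i:]+S[:i]):
  rot[0] = PqqrRp$
  rot[1] = qqrRp$P
  rot[2] = qrRp$Pq
  rot[3] = rRp$Pqq
  rot[4] = Rp$Pqqr
  rot[5] = p$PqqrR
  rot[6] = $PqqrRp
Sorted (with $ < everything):
  sorted[0] = $PqqrRp  (last char: 'p')
  sorted[1] = PqqrRp$  (last char: '$')
  sorted[2] = Rp$Pqqr  (last char: 'r')
  sorted[3] = p$PqqrR  (last char: 'R')
  sorted[4] = qqrRp$P  (last char: 'P')
  sorted[5] = qrRp$Pq  (last char: 'q')
  sorted[6] = rRp$Pqq  (last char: 'q')
Last column: p$rRPqq
Original string S is at sorted index 1

Answer: p$rRPqq
1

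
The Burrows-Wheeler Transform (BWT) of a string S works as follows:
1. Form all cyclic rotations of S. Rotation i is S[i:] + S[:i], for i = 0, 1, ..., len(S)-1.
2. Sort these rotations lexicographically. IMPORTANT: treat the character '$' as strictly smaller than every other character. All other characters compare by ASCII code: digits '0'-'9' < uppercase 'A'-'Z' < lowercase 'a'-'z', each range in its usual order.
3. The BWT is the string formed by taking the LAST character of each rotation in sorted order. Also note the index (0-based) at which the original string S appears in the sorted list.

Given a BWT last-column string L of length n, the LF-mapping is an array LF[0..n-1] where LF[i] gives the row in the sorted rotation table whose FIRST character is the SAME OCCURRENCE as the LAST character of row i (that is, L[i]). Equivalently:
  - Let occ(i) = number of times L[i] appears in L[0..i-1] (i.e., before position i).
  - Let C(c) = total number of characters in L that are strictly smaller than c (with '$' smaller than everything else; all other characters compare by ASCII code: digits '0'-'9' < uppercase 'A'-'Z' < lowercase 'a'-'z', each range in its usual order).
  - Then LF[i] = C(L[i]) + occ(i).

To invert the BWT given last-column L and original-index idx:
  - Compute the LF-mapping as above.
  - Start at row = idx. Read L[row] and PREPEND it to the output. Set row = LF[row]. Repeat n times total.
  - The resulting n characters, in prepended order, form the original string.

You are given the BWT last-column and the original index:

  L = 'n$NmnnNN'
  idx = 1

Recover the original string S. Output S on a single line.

LF mapping: 5 0 1 4 6 7 2 3
Walk LF starting at row 1, prepending L[row]:
  step 1: row=1, L[1]='$', prepend. Next row=LF[1]=0
  step 2: row=0, L[0]='n', prepend. Next row=LF[0]=5
  step 3: row=5, L[5]='n', prepend. Next row=LF[5]=7
  step 4: row=7, L[7]='N', prepend. Next row=LF[7]=3
  step 5: row=3, L[3]='m', prepend. Next row=LF[3]=4
  step 6: row=4, L[4]='n', prepend. Next row=LF[4]=6
  step 7: row=6, L[6]='N', prepend. Next row=LF[6]=2
  step 8: row=2, L[2]='N', prepend. Next row=LF[2]=1
Reversed output: NNnmNnn$

Answer: NNnmNnn$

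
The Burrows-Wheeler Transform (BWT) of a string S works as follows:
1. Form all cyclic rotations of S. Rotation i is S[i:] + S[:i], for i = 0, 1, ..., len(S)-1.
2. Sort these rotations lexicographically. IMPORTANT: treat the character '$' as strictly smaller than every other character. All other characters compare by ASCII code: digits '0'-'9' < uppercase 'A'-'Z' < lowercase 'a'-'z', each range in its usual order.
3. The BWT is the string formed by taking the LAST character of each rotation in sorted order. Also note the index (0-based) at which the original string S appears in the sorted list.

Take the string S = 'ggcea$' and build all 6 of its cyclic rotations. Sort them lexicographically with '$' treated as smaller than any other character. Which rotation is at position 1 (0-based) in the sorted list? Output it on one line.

Answer: a$ggce

Derivation:
All 6 rotations (rotation i = S[i:]+S[:i]):
  rot[0] = ggcea$
  rot[1] = gcea$g
  rot[2] = cea$gg
  rot[3] = ea$ggc
  rot[4] = a$ggce
  rot[5] = $ggcea
Sorted (with $ < everything):
  sorted[0] = $ggcea
  sorted[1] = a$ggce
  sorted[2] = cea$gg
  sorted[3] = ea$ggc
  sorted[4] = gcea$g
  sorted[5] = ggcea$
sorted[1] = a$ggce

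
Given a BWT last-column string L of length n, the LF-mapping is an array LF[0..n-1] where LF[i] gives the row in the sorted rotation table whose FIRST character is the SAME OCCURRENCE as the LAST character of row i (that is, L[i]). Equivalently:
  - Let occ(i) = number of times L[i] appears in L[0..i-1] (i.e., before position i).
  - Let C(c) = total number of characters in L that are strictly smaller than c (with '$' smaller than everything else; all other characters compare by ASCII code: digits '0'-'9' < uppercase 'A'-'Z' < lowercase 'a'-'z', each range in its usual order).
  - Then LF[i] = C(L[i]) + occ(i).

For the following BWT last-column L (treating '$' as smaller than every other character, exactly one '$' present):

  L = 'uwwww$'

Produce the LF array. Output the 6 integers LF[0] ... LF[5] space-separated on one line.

Char counts: '$':1, 'u':1, 'w':4
C (first-col start): C('$')=0, C('u')=1, C('w')=2
L[0]='u': occ=0, LF[0]=C('u')+0=1+0=1
L[1]='w': occ=0, LF[1]=C('w')+0=2+0=2
L[2]='w': occ=1, LF[2]=C('w')+1=2+1=3
L[3]='w': occ=2, LF[3]=C('w')+2=2+2=4
L[4]='w': occ=3, LF[4]=C('w')+3=2+3=5
L[5]='$': occ=0, LF[5]=C('$')+0=0+0=0

Answer: 1 2 3 4 5 0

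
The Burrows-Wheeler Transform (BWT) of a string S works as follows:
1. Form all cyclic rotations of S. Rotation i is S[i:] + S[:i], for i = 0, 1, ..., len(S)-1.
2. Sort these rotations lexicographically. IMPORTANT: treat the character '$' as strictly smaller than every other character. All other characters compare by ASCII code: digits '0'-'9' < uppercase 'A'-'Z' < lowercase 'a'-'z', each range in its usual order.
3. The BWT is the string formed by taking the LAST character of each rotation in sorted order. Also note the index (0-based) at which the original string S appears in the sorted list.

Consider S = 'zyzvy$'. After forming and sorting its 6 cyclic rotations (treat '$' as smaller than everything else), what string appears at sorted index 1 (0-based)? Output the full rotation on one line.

Answer: vy$zyz

Derivation:
All 6 rotations (rotation i = S[i:]+S[:i]):
  rot[0] = zyzvy$
  rot[1] = yzvy$z
  rot[2] = zvy$zy
  rot[3] = vy$zyz
  rot[4] = y$zyzv
  rot[5] = $zyzvy
Sorted (with $ < everything):
  sorted[0] = $zyzvy
  sorted[1] = vy$zyz
  sorted[2] = y$zyzv
  sorted[3] = yzvy$z
  sorted[4] = zvy$zy
  sorted[5] = zyzvy$
sorted[1] = vy$zyz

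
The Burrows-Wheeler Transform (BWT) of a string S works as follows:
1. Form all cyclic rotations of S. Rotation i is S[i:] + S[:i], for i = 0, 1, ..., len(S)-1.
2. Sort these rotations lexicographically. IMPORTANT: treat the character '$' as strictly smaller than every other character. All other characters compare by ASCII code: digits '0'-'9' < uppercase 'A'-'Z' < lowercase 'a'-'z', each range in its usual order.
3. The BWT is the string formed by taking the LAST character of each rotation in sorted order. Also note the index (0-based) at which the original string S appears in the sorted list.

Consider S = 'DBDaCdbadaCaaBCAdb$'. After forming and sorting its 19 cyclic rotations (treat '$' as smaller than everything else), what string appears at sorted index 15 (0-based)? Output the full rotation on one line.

All 19 rotations (rotation i = S[i:]+S[:i]):
  rot[0] = DBDaCdbadaCaaBCAdb$
  rot[1] = BDaCdbadaCaaBCAdb$D
  rot[2] = DaCdbadaCaaBCAdb$DB
  rot[3] = aCdbadaCaaBCAdb$DBD
  rot[4] = CdbadaCaaBCAdb$DBDa
  rot[5] = dbadaCaaBCAdb$DBDaC
  rot[6] = badaCaaBCAdb$DBDaCd
  rot[7] = adaCaaBCAdb$DBDaCdb
  rot[8] = daCaaBCAdb$DBDaCdba
  rot[9] = aCaaBCAdb$DBDaCdbad
  rot[10] = CaaBCAdb$DBDaCdbada
  rot[11] = aaBCAdb$DBDaCdbadaC
  rot[12] = aBCAdb$DBDaCdbadaCa
  rot[13] = BCAdb$DBDaCdbadaCaa
  rot[14] = CAdb$DBDaCdbadaCaaB
  rot[15] = Adb$DBDaCdbadaCaaBC
  rot[16] = db$DBDaCdbadaCaaBCA
  rot[17] = b$DBDaCdbadaCaaBCAd
  rot[18] = $DBDaCdbadaCaaBCAdb
Sorted (with $ < everything):
  sorted[0] = $DBDaCdbadaCaaBCAdb
  sorted[1] = Adb$DBDaCdbadaCaaBC
  sorted[2] = BCAdb$DBDaCdbadaCaa
  sorted[3] = BDaCdbadaCaaBCAdb$D
  sorted[4] = CAdb$DBDaCdbadaCaaB
  sorted[5] = CaaBCAdb$DBDaCdbada
  sorted[6] = CdbadaCaaBCAdb$DBDa
  sorted[7] = DBDaCdbadaCaaBCAdb$
  sorted[8] = DaCdbadaCaaBCAdb$DB
  sorted[9] = aBCAdb$DBDaCdbadaCa
  sorted[10] = aCaaBCAdb$DBDaCdbad
  sorted[11] = aCdbadaCaaBCAdb$DBD
  sorted[12] = aaBCAdb$DBDaCdbadaC
  sorted[13] = adaCaaBCAdb$DBDaCdb
  sorted[14] = b$DBDaCdbadaCaaBCAd
  sorted[15] = badaCaaBCAdb$DBDaCd
  sorted[16] = daCaaBCAdb$DBDaCdba
  sorted[17] = db$DBDaCdbadaCaaBCA
  sorted[18] = dbadaCaaBCAdb$DBDaC
sorted[15] = badaCaaBCAdb$DBDaCd

Answer: badaCaaBCAdb$DBDaCd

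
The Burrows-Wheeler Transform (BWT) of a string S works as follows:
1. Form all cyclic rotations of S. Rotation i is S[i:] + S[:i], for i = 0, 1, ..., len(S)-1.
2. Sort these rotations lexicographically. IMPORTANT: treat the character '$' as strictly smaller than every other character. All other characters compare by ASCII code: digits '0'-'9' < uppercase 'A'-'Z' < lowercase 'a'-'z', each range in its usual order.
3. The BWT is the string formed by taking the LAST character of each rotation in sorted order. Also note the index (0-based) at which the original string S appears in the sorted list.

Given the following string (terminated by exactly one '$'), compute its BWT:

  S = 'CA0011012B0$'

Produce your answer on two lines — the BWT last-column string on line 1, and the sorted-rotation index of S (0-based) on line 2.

All 12 rotations (rotation i = S[i:]+S[:i]):
  rot[0] = CA0011012B0$
  rot[1] = A0011012B0$C
  rot[2] = 0011012B0$CA
  rot[3] = 011012B0$CA0
  rot[4] = 11012B0$CA00
  rot[5] = 1012B0$CA001
  rot[6] = 012B0$CA0011
  rot[7] = 12B0$CA00110
  rot[8] = 2B0$CA001101
  rot[9] = B0$CA0011012
  rot[10] = 0$CA0011012B
  rot[11] = $CA0011012B0
Sorted (with $ < everything):
  sorted[0] = $CA0011012B0  (last char: '0')
  sorted[1] = 0$CA0011012B  (last char: 'B')
  sorted[2] = 0011012B0$CA  (last char: 'A')
  sorted[3] = 011012B0$CA0  (last char: '0')
  sorted[4] = 012B0$CA0011  (last char: '1')
  sorted[5] = 1012B0$CA001  (last char: '1')
  sorted[6] = 11012B0$CA00  (last char: '0')
  sorted[7] = 12B0$CA00110  (last char: '0')
  sorted[8] = 2B0$CA001101  (last char: '1')
  sorted[9] = A0011012B0$C  (last char: 'C')
  sorted[10] = B0$CA0011012  (last char: '2')
  sorted[11] = CA0011012B0$  (last char: '$')
Last column: 0BA011001C2$
Original string S is at sorted index 11

Answer: 0BA011001C2$
11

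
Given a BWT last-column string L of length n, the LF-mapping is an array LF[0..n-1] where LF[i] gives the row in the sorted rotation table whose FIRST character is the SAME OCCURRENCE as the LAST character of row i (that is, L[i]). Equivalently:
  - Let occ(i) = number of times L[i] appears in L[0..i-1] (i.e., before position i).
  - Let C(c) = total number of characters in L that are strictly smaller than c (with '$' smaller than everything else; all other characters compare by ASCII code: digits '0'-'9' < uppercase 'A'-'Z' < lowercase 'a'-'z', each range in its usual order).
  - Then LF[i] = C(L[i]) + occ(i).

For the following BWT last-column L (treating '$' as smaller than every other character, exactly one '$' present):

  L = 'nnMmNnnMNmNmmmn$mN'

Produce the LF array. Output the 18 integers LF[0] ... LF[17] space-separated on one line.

Char counts: '$':1, 'M':2, 'N':4, 'm':6, 'n':5
C (first-col start): C('$')=0, C('M')=1, C('N')=3, C('m')=7, C('n')=13
L[0]='n': occ=0, LF[0]=C('n')+0=13+0=13
L[1]='n': occ=1, LF[1]=C('n')+1=13+1=14
L[2]='M': occ=0, LF[2]=C('M')+0=1+0=1
L[3]='m': occ=0, LF[3]=C('m')+0=7+0=7
L[4]='N': occ=0, LF[4]=C('N')+0=3+0=3
L[5]='n': occ=2, LF[5]=C('n')+2=13+2=15
L[6]='n': occ=3, LF[6]=C('n')+3=13+3=16
L[7]='M': occ=1, LF[7]=C('M')+1=1+1=2
L[8]='N': occ=1, LF[8]=C('N')+1=3+1=4
L[9]='m': occ=1, LF[9]=C('m')+1=7+1=8
L[10]='N': occ=2, LF[10]=C('N')+2=3+2=5
L[11]='m': occ=2, LF[11]=C('m')+2=7+2=9
L[12]='m': occ=3, LF[12]=C('m')+3=7+3=10
L[13]='m': occ=4, LF[13]=C('m')+4=7+4=11
L[14]='n': occ=4, LF[14]=C('n')+4=13+4=17
L[15]='$': occ=0, LF[15]=C('$')+0=0+0=0
L[16]='m': occ=5, LF[16]=C('m')+5=7+5=12
L[17]='N': occ=3, LF[17]=C('N')+3=3+3=6

Answer: 13 14 1 7 3 15 16 2 4 8 5 9 10 11 17 0 12 6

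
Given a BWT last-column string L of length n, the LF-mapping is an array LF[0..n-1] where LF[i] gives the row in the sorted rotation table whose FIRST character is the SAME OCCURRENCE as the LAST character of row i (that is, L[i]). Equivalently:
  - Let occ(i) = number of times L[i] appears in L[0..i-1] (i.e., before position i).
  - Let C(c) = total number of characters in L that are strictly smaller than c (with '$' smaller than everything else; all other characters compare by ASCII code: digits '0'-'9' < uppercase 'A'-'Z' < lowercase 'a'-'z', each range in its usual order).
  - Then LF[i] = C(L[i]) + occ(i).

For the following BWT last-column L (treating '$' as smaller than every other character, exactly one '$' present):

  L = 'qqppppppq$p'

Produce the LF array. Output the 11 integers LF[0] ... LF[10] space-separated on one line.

Char counts: '$':1, 'p':7, 'q':3
C (first-col start): C('$')=0, C('p')=1, C('q')=8
L[0]='q': occ=0, LF[0]=C('q')+0=8+0=8
L[1]='q': occ=1, LF[1]=C('q')+1=8+1=9
L[2]='p': occ=0, LF[2]=C('p')+0=1+0=1
L[3]='p': occ=1, LF[3]=C('p')+1=1+1=2
L[4]='p': occ=2, LF[4]=C('p')+2=1+2=3
L[5]='p': occ=3, LF[5]=C('p')+3=1+3=4
L[6]='p': occ=4, LF[6]=C('p')+4=1+4=5
L[7]='p': occ=5, LF[7]=C('p')+5=1+5=6
L[8]='q': occ=2, LF[8]=C('q')+2=8+2=10
L[9]='$': occ=0, LF[9]=C('$')+0=0+0=0
L[10]='p': occ=6, LF[10]=C('p')+6=1+6=7

Answer: 8 9 1 2 3 4 5 6 10 0 7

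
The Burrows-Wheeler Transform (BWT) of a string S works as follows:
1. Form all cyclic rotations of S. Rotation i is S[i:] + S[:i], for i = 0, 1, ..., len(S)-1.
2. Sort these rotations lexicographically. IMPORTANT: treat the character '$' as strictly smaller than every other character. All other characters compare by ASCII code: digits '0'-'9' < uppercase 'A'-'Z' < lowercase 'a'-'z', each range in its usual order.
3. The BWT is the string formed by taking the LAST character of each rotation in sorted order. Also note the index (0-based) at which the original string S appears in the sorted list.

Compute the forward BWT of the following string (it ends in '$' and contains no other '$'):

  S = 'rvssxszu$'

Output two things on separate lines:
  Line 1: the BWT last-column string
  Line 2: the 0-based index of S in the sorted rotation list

Answer: u$vsxzrss
1

Derivation:
All 9 rotations (rotation i = S[i:]+S[:i]):
  rot[0] = rvssxszu$
  rot[1] = vssxszu$r
  rot[2] = ssxszu$rv
  rot[3] = sxszu$rvs
  rot[4] = xszu$rvss
  rot[5] = szu$rvssx
  rot[6] = zu$rvssxs
  rot[7] = u$rvssxsz
  rot[8] = $rvssxszu
Sorted (with $ < everything):
  sorted[0] = $rvssxszu  (last char: 'u')
  sorted[1] = rvssxszu$  (last char: '$')
  sorted[2] = ssxszu$rv  (last char: 'v')
  sorted[3] = sxszu$rvs  (last char: 's')
  sorted[4] = szu$rvssx  (last char: 'x')
  sorted[5] = u$rvssxsz  (last char: 'z')
  sorted[6] = vssxszu$r  (last char: 'r')
  sorted[7] = xszu$rvss  (last char: 's')
  sorted[8] = zu$rvssxs  (last char: 's')
Last column: u$vsxzrss
Original string S is at sorted index 1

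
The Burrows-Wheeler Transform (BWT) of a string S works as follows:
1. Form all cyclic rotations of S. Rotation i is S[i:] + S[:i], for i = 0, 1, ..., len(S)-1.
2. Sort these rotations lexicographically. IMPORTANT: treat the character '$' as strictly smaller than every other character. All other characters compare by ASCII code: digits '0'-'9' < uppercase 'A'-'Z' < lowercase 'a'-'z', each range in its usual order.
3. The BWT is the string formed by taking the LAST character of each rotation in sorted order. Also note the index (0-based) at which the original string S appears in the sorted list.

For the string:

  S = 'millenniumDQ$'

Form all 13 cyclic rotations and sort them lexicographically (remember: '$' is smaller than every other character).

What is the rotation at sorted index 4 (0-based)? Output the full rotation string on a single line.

Answer: illenniumDQ$m

Derivation:
All 13 rotations (rotation i = S[i:]+S[:i]):
  rot[0] = millenniumDQ$
  rot[1] = illenniumDQ$m
  rot[2] = llenniumDQ$mi
  rot[3] = lenniumDQ$mil
  rot[4] = enniumDQ$mill
  rot[5] = nniumDQ$mille
  rot[6] = niumDQ$millen
  rot[7] = iumDQ$millenn
  rot[8] = umDQ$millenni
  rot[9] = mDQ$millenniu
  rot[10] = DQ$millennium
  rot[11] = Q$millenniumD
  rot[12] = $millenniumDQ
Sorted (with $ < everything):
  sorted[0] = $millenniumDQ
  sorted[1] = DQ$millennium
  sorted[2] = Q$millenniumD
  sorted[3] = enniumDQ$mill
  sorted[4] = illenniumDQ$m
  sorted[5] = iumDQ$millenn
  sorted[6] = lenniumDQ$mil
  sorted[7] = llenniumDQ$mi
  sorted[8] = mDQ$millenniu
  sorted[9] = millenniumDQ$
  sorted[10] = niumDQ$millen
  sorted[11] = nniumDQ$mille
  sorted[12] = umDQ$millenni
sorted[4] = illenniumDQ$m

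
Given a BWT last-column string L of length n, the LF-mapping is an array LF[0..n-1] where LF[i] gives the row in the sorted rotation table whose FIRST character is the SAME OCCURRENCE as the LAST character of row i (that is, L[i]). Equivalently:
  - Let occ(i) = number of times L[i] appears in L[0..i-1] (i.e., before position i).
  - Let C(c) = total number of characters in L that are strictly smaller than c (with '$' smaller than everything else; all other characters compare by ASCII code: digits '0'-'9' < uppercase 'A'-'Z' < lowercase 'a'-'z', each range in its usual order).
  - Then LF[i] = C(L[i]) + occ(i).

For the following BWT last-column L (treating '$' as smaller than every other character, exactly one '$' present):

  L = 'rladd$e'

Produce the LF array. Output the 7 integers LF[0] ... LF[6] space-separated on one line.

Answer: 6 5 1 2 3 0 4

Derivation:
Char counts: '$':1, 'a':1, 'd':2, 'e':1, 'l':1, 'r':1
C (first-col start): C('$')=0, C('a')=1, C('d')=2, C('e')=4, C('l')=5, C('r')=6
L[0]='r': occ=0, LF[0]=C('r')+0=6+0=6
L[1]='l': occ=0, LF[1]=C('l')+0=5+0=5
L[2]='a': occ=0, LF[2]=C('a')+0=1+0=1
L[3]='d': occ=0, LF[3]=C('d')+0=2+0=2
L[4]='d': occ=1, LF[4]=C('d')+1=2+1=3
L[5]='$': occ=0, LF[5]=C('$')+0=0+0=0
L[6]='e': occ=0, LF[6]=C('e')+0=4+0=4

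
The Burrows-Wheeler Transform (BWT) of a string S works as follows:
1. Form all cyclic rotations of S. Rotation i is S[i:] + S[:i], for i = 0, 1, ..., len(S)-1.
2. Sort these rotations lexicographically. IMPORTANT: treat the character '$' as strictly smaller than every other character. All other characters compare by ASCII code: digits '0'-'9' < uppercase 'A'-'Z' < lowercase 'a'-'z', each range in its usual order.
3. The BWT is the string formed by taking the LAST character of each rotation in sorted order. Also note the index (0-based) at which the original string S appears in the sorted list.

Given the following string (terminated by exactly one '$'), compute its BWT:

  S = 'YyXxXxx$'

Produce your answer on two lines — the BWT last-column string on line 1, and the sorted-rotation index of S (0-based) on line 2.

All 8 rotations (rotation i = S[i:]+S[:i]):
  rot[0] = YyXxXxx$
  rot[1] = yXxXxx$Y
  rot[2] = XxXxx$Yy
  rot[3] = xXxx$YyX
  rot[4] = Xxx$YyXx
  rot[5] = xx$YyXxX
  rot[6] = x$YyXxXx
  rot[7] = $YyXxXxx
Sorted (with $ < everything):
  sorted[0] = $YyXxXxx  (last char: 'x')
  sorted[1] = XxXxx$Yy  (last char: 'y')
  sorted[2] = Xxx$YyXx  (last char: 'x')
  sorted[3] = YyXxXxx$  (last char: '$')
  sorted[4] = x$YyXxXx  (last char: 'x')
  sorted[5] = xXxx$YyX  (last char: 'X')
  sorted[6] = xx$YyXxX  (last char: 'X')
  sorted[7] = yXxXxx$Y  (last char: 'Y')
Last column: xyx$xXXY
Original string S is at sorted index 3

Answer: xyx$xXXY
3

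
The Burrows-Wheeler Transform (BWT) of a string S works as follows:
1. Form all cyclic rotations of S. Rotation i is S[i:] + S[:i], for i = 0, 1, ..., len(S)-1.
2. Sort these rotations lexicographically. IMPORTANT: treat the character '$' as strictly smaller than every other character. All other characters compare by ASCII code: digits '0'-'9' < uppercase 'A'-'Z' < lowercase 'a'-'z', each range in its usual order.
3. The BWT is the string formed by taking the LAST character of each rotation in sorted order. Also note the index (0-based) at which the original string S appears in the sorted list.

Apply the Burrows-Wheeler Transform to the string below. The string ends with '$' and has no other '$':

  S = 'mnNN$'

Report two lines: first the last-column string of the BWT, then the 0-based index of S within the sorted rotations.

Answer: NNn$m
3

Derivation:
All 5 rotations (rotation i = S[i:]+S[:i]):
  rot[0] = mnNN$
  rot[1] = nNN$m
  rot[2] = NN$mn
  rot[3] = N$mnN
  rot[4] = $mnNN
Sorted (with $ < everything):
  sorted[0] = $mnNN  (last char: 'N')
  sorted[1] = N$mnN  (last char: 'N')
  sorted[2] = NN$mn  (last char: 'n')
  sorted[3] = mnNN$  (last char: '$')
  sorted[4] = nNN$m  (last char: 'm')
Last column: NNn$m
Original string S is at sorted index 3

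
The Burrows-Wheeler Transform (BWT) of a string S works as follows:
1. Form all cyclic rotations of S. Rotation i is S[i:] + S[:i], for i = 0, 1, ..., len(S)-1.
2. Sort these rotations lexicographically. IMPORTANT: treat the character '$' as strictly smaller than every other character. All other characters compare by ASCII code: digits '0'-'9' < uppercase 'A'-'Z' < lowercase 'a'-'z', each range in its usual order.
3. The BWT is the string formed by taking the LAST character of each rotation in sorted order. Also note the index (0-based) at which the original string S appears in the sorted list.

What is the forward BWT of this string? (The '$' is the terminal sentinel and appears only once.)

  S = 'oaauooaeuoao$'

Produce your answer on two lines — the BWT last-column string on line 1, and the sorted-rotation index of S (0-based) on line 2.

All 13 rotations (rotation i = S[i:]+S[:i]):
  rot[0] = oaauooaeuoao$
  rot[1] = aauooaeuoao$o
  rot[2] = auooaeuoao$oa
  rot[3] = uooaeuoao$oaa
  rot[4] = ooaeuoao$oaau
  rot[5] = oaeuoao$oaauo
  rot[6] = aeuoao$oaauoo
  rot[7] = euoao$oaauooa
  rot[8] = uoao$oaauooae
  rot[9] = oao$oaauooaeu
  rot[10] = ao$oaauooaeuo
  rot[11] = o$oaauooaeuoa
  rot[12] = $oaauooaeuoao
Sorted (with $ < everything):
  sorted[0] = $oaauooaeuoao  (last char: 'o')
  sorted[1] = aauooaeuoao$o  (last char: 'o')
  sorted[2] = aeuoao$oaauoo  (last char: 'o')
  sorted[3] = ao$oaauooaeuo  (last char: 'o')
  sorted[4] = auooaeuoao$oa  (last char: 'a')
  sorted[5] = euoao$oaauooa  (last char: 'a')
  sorted[6] = o$oaauooaeuoa  (last char: 'a')
  sorted[7] = oaauooaeuoao$  (last char: '$')
  sorted[8] = oaeuoao$oaauo  (last char: 'o')
  sorted[9] = oao$oaauooaeu  (last char: 'u')
  sorted[10] = ooaeuoao$oaau  (last char: 'u')
  sorted[11] = uoao$oaauooae  (last char: 'e')
  sorted[12] = uooaeuoao$oaa  (last char: 'a')
Last column: ooooaaa$ouuea
Original string S is at sorted index 7

Answer: ooooaaa$ouuea
7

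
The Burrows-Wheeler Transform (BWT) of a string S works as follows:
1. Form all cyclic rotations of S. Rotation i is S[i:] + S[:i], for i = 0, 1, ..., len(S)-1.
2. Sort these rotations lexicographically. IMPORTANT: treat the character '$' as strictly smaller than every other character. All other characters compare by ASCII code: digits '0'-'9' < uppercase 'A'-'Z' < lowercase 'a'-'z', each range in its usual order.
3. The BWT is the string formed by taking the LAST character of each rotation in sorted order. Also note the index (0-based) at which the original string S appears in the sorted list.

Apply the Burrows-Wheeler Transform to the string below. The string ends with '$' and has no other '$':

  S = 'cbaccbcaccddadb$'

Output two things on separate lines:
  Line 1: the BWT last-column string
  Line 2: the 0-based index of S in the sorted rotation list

All 16 rotations (rotation i = S[i:]+S[:i]):
  rot[0] = cbaccbcaccddadb$
  rot[1] = baccbcaccddadb$c
  rot[2] = accbcaccddadb$cb
  rot[3] = ccbcaccddadb$cba
  rot[4] = cbcaccddadb$cbac
  rot[5] = bcaccddadb$cbacc
  rot[6] = caccddadb$cbaccb
  rot[7] = accddadb$cbaccbc
  rot[8] = ccddadb$cbaccbca
  rot[9] = cddadb$cbaccbcac
  rot[10] = ddadb$cbaccbcacc
  rot[11] = dadb$cbaccbcaccd
  rot[12] = adb$cbaccbcaccdd
  rot[13] = db$cbaccbcaccdda
  rot[14] = b$cbaccbcaccddad
  rot[15] = $cbaccbcaccddadb
Sorted (with $ < everything):
  sorted[0] = $cbaccbcaccddadb  (last char: 'b')
  sorted[1] = accbcaccddadb$cb  (last char: 'b')
  sorted[2] = accddadb$cbaccbc  (last char: 'c')
  sorted[3] = adb$cbaccbcaccdd  (last char: 'd')
  sorted[4] = b$cbaccbcaccddad  (last char: 'd')
  sorted[5] = baccbcaccddadb$c  (last char: 'c')
  sorted[6] = bcaccddadb$cbacc  (last char: 'c')
  sorted[7] = caccddadb$cbaccb  (last char: 'b')
  sorted[8] = cbaccbcaccddadb$  (last char: '$')
  sorted[9] = cbcaccddadb$cbac  (last char: 'c')
  sorted[10] = ccbcaccddadb$cba  (last char: 'a')
  sorted[11] = ccddadb$cbaccbca  (last char: 'a')
  sorted[12] = cddadb$cbaccbcac  (last char: 'c')
  sorted[13] = dadb$cbaccbcaccd  (last char: 'd')
  sorted[14] = db$cbaccbcaccdda  (last char: 'a')
  sorted[15] = ddadb$cbaccbcacc  (last char: 'c')
Last column: bbcddccb$caacdac
Original string S is at sorted index 8

Answer: bbcddccb$caacdac
8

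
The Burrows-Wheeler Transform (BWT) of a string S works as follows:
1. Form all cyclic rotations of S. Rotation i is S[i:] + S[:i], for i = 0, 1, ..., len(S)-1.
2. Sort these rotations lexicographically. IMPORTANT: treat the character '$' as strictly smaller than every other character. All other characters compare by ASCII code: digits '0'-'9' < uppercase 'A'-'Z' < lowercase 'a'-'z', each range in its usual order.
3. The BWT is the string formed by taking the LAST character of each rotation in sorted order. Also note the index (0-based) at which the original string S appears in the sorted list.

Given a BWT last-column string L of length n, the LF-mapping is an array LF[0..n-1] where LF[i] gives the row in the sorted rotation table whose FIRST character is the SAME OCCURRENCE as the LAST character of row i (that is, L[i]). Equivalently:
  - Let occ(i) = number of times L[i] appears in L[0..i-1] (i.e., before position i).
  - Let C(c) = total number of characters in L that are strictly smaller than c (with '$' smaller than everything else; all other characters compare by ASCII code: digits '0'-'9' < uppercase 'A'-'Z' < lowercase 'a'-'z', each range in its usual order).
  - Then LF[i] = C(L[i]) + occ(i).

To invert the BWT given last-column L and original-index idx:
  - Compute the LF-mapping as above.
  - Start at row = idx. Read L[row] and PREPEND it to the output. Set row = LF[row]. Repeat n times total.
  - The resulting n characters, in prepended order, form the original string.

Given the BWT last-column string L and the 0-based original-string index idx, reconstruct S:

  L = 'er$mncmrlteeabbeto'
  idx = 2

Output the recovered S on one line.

LF mapping: 5 14 0 10 12 4 11 15 9 16 6 7 1 2 3 8 17 13
Walk LF starting at row 2, prepending L[row]:
  step 1: row=2, L[2]='$', prepend. Next row=LF[2]=0
  step 2: row=0, L[0]='e', prepend. Next row=LF[0]=5
  step 3: row=5, L[5]='c', prepend. Next row=LF[5]=4
  step 4: row=4, L[4]='n', prepend. Next row=LF[4]=12
  step 5: row=12, L[12]='a', prepend. Next row=LF[12]=1
  step 6: row=1, L[1]='r', prepend. Next row=LF[1]=14
  step 7: row=14, L[14]='b', prepend. Next row=LF[14]=3
  step 8: row=3, L[3]='m', prepend. Next row=LF[3]=10
  step 9: row=10, L[10]='e', prepend. Next row=LF[10]=6
  step 10: row=6, L[6]='m', prepend. Next row=LF[6]=11
  step 11: row=11, L[11]='e', prepend. Next row=LF[11]=7
  step 12: row=7, L[7]='r', prepend. Next row=LF[7]=15
  step 13: row=15, L[15]='e', prepend. Next row=LF[15]=8
  step 14: row=8, L[8]='l', prepend. Next row=LF[8]=9
  step 15: row=9, L[9]='t', prepend. Next row=LF[9]=16
  step 16: row=16, L[16]='t', prepend. Next row=LF[16]=17
  step 17: row=17, L[17]='o', prepend. Next row=LF[17]=13
  step 18: row=13, L[13]='b', prepend. Next row=LF[13]=2
Reversed output: bottleremembrance$

Answer: bottleremembrance$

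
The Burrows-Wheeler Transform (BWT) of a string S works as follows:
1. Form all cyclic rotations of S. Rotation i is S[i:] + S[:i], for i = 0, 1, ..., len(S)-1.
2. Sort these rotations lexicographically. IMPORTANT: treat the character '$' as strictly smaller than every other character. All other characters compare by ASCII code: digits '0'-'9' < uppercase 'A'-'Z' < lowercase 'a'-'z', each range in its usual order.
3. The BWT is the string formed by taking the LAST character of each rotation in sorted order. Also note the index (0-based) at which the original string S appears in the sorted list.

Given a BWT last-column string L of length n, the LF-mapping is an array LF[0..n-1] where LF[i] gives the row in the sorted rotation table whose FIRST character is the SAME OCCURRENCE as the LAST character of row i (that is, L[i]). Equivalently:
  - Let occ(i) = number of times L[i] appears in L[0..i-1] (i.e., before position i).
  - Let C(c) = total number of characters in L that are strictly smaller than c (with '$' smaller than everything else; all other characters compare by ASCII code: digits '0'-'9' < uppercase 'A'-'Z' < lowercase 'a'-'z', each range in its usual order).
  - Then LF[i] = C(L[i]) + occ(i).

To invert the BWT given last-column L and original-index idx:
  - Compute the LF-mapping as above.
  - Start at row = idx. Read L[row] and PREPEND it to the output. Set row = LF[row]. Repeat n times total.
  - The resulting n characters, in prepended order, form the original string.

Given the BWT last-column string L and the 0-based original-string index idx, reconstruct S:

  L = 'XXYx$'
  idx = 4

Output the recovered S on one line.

Answer: xYXX$

Derivation:
LF mapping: 1 2 3 4 0
Walk LF starting at row 4, prepending L[row]:
  step 1: row=4, L[4]='$', prepend. Next row=LF[4]=0
  step 2: row=0, L[0]='X', prepend. Next row=LF[0]=1
  step 3: row=1, L[1]='X', prepend. Next row=LF[1]=2
  step 4: row=2, L[2]='Y', prepend. Next row=LF[2]=3
  step 5: row=3, L[3]='x', prepend. Next row=LF[3]=4
Reversed output: xYXX$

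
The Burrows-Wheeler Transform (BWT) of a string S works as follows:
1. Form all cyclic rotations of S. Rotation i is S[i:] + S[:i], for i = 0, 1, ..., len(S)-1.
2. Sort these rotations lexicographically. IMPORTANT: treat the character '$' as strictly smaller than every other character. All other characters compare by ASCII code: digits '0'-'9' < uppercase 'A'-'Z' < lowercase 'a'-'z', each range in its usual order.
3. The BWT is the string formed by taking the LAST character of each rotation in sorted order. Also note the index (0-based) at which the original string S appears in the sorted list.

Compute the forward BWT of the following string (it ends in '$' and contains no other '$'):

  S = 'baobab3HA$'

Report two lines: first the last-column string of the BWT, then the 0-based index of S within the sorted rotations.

Answer: AbH3bbao$a
8

Derivation:
All 10 rotations (rotation i = S[i:]+S[:i]):
  rot[0] = baobab3HA$
  rot[1] = aobab3HA$b
  rot[2] = obab3HA$ba
  rot[3] = bab3HA$bao
  rot[4] = ab3HA$baob
  rot[5] = b3HA$baoba
  rot[6] = 3HA$baobab
  rot[7] = HA$baobab3
  rot[8] = A$baobab3H
  rot[9] = $baobab3HA
Sorted (with $ < everything):
  sorted[0] = $baobab3HA  (last char: 'A')
  sorted[1] = 3HA$baobab  (last char: 'b')
  sorted[2] = A$baobab3H  (last char: 'H')
  sorted[3] = HA$baobab3  (last char: '3')
  sorted[4] = ab3HA$baob  (last char: 'b')
  sorted[5] = aobab3HA$b  (last char: 'b')
  sorted[6] = b3HA$baoba  (last char: 'a')
  sorted[7] = bab3HA$bao  (last char: 'o')
  sorted[8] = baobab3HA$  (last char: '$')
  sorted[9] = obab3HA$ba  (last char: 'a')
Last column: AbH3bbao$a
Original string S is at sorted index 8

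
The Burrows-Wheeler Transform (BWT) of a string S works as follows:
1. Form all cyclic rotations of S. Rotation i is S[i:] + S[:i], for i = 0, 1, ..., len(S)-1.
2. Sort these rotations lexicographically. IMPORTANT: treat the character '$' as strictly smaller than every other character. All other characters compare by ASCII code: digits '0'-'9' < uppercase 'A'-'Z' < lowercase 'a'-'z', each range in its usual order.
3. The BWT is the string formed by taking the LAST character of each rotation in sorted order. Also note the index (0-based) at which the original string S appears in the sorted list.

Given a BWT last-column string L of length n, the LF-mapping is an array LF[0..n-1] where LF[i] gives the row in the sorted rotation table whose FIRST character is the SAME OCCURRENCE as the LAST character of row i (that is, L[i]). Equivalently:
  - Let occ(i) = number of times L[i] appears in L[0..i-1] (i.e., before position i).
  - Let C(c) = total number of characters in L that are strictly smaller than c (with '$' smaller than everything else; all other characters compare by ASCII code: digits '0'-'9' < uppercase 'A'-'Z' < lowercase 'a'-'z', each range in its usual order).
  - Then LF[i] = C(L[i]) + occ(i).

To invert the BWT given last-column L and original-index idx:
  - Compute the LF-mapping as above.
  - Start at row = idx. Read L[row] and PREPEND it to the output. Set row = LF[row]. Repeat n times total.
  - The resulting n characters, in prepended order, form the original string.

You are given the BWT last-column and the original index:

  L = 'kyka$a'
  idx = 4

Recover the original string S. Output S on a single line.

Answer: kayak$

Derivation:
LF mapping: 3 5 4 1 0 2
Walk LF starting at row 4, prepending L[row]:
  step 1: row=4, L[4]='$', prepend. Next row=LF[4]=0
  step 2: row=0, L[0]='k', prepend. Next row=LF[0]=3
  step 3: row=3, L[3]='a', prepend. Next row=LF[3]=1
  step 4: row=1, L[1]='y', prepend. Next row=LF[1]=5
  step 5: row=5, L[5]='a', prepend. Next row=LF[5]=2
  step 6: row=2, L[2]='k', prepend. Next row=LF[2]=4
Reversed output: kayak$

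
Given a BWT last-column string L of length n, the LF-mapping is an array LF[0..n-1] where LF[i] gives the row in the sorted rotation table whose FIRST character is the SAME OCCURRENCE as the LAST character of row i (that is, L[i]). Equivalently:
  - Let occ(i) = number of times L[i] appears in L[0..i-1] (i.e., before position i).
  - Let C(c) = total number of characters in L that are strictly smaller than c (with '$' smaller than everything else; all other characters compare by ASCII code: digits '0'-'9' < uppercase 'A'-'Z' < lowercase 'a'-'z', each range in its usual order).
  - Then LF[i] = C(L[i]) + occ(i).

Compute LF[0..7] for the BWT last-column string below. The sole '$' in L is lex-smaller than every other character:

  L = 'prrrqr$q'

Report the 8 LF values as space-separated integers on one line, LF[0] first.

Char counts: '$':1, 'p':1, 'q':2, 'r':4
C (first-col start): C('$')=0, C('p')=1, C('q')=2, C('r')=4
L[0]='p': occ=0, LF[0]=C('p')+0=1+0=1
L[1]='r': occ=0, LF[1]=C('r')+0=4+0=4
L[2]='r': occ=1, LF[2]=C('r')+1=4+1=5
L[3]='r': occ=2, LF[3]=C('r')+2=4+2=6
L[4]='q': occ=0, LF[4]=C('q')+0=2+0=2
L[5]='r': occ=3, LF[5]=C('r')+3=4+3=7
L[6]='$': occ=0, LF[6]=C('$')+0=0+0=0
L[7]='q': occ=1, LF[7]=C('q')+1=2+1=3

Answer: 1 4 5 6 2 7 0 3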